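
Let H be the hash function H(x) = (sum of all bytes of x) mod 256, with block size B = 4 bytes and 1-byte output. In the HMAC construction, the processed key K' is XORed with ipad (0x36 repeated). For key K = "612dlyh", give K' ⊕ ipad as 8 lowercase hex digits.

Key "612dlyh" = 36 31 32 64 6c 79 68 is 7 bytes > B = 4, so hash it first: H(key) = 4a, then zero-pad to 4 bytes: K' = 4a 00 00 00.
XOR each byte with 0x36: 4a⊕36=7c, 00⊕36=36, 00⊕36=36, 00⊕36=36.

7c363636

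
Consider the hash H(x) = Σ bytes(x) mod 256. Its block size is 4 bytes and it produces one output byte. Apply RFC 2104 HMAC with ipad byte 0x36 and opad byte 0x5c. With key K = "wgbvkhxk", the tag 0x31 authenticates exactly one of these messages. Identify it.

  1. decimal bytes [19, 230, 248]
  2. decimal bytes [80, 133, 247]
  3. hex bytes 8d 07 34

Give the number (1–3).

Key "wgbvkhxk" = 77 67 62 76 6b 68 78 6b is 8 bytes > B = 4, so hash it first: H(key) = 6c, then zero-pad to 4 bytes: K' = 6c 00 00 00.
K' ⊕ ipad = 5a 36 36 36; K' ⊕ opad = 30 5c 5c 5c.
m1: inner = H(5a 36 36 36 13 e6 f8) = ed; tag = H(30 5c 5c 5c ed) = 31 ← matches
m2: inner = H(5a 36 36 36 50 85 f7) = c8; tag = H(30 5c 5c 5c c8) = 0c
m3: inner = H(5a 36 36 36 8d 07 34) = c4; tag = H(30 5c 5c 5c c4) = 08

1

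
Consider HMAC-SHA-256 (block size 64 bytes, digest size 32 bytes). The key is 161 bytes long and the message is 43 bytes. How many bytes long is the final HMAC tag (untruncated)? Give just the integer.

32

The tag is one SHA-256 digest: 32 bytes.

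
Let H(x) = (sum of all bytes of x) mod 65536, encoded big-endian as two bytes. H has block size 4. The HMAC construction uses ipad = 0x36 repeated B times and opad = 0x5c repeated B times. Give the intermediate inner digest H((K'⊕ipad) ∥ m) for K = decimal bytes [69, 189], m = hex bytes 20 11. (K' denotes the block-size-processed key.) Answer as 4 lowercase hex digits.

019b

Key decimal bytes [69, 189] = 45 bd is 2 bytes ≤ B = 4; zero-pad to 4 bytes: K' = 45 bd 00 00.
K' ⊕ ipad = 73 8b 36 36.
Inner input = 73 8b 36 36 ∥ 20 11.
Inner hash: sum = 115+139+54+54+32+17 = 411 → 01 9b.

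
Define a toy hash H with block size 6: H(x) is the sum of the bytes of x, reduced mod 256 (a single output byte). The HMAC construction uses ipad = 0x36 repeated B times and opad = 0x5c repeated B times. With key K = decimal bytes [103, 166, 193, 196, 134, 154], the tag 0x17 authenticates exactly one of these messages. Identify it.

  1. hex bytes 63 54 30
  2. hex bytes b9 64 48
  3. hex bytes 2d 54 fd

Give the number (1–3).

Key decimal bytes [103, 166, 193, 196, 134, 154] = 67 a6 c1 c4 86 9a is exactly B = 6 bytes: K' = 67 a6 c1 c4 86 9a.
K' ⊕ ipad = 51 90 f7 f2 b0 ac; K' ⊕ opad = 3b fa 9d 98 da c6.
m1: inner = H(51 90 f7 f2 b0 ac 63 54 30) = 0d; tag = H(3b fa 9d 98 da c6 0d) = 17 ← matches
m2: inner = H(51 90 f7 f2 b0 ac b9 64 48) = 8b; tag = H(3b fa 9d 98 da c6 8b) = 95
m3: inner = H(51 90 f7 f2 b0 ac 2d 54 fd) = a4; tag = H(3b fa 9d 98 da c6 a4) = ae

1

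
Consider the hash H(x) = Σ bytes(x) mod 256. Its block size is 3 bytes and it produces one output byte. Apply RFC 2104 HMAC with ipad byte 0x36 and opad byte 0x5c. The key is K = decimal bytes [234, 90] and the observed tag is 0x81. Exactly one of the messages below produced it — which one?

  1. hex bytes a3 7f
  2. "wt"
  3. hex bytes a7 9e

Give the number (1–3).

2

Key decimal bytes [234, 90] = ea 5a is 2 bytes ≤ B = 3; zero-pad to 3 bytes: K' = ea 5a 00.
K' ⊕ ipad = dc 6c 36; K' ⊕ opad = b6 06 5c.
m1: inner = H(dc 6c 36 a3 7f) = a0; tag = H(b6 06 5c a0) = b8
m2: inner = H(dc 6c 36 77 74) = 69; tag = H(b6 06 5c 69) = 81 ← matches
m3: inner = H(dc 6c 36 a7 9e) = c3; tag = H(b6 06 5c c3) = db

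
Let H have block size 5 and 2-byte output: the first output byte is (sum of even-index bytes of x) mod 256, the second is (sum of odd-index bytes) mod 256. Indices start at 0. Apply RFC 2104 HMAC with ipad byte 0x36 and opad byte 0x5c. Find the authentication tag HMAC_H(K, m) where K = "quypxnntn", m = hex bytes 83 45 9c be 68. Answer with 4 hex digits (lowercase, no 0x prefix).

Key "quypxnntn" = 71 75 79 70 78 6e 6e 74 6e is 9 bytes > B = 5, so hash it first: H(key) = 3e c7, then zero-pad to 5 bytes: K' = 3e c7 00 00 00.
K' ⊕ ipad = 08 f1 36 36 36.  K' ⊕ opad = 62 9b 5c 5c 5c.
Inner input = (K'⊕ipad) ∥ m = 08 f1 36 36 36 ∥ 83 45 9c be 68.
Inner hash: even-index sum = 375 mod 256 = 119; odd-index sum = 686 mod 256 = 174 → 77 ae.
Outer input = (K'⊕opad) ∥ inner = 62 9b 5c 5c 5c ∥ 77 ae.
Outer hash (tag): even-index sum = 456 mod 256 = 200; odd-index sum = 366 mod 256 = 110 → c8 6e.

c86e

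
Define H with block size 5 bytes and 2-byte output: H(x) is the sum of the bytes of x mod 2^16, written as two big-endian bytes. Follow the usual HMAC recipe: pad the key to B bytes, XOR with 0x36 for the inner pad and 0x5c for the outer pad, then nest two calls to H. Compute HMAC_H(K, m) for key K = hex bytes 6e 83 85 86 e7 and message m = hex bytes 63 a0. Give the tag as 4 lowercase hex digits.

03c7

Key hex bytes 6e 83 85 86 e7 is exactly B = 5 bytes: K' = 6e 83 85 86 e7.
K' ⊕ ipad = 58 b5 b3 b0 d1.  K' ⊕ opad = 32 df d9 da bb.
Inner input = (K'⊕ipad) ∥ m = 58 b5 b3 b0 d1 ∥ 63 a0.
Inner hash: sum = 88+181+179+176+209+99+160 = 1092 → 04 44.
Outer input = (K'⊕opad) ∥ inner = 32 df d9 da bb ∥ 04 44.
Outer hash (tag): sum = 50+223+217+218+187+4+68 = 967 → 03 c7.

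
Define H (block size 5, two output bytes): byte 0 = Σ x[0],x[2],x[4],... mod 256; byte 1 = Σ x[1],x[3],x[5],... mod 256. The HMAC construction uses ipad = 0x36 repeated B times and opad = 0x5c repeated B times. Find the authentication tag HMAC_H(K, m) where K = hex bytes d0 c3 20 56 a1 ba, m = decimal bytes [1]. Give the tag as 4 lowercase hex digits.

a1fe

Key hex bytes d0 c3 20 56 a1 ba is 6 bytes > B = 5, so hash it first: H(key) = 91 d3, then zero-pad to 5 bytes: K' = 91 d3 00 00 00.
K' ⊕ ipad = a7 e5 36 36 36.  K' ⊕ opad = cd 8f 5c 5c 5c.
Inner input = (K'⊕ipad) ∥ m = a7 e5 36 36 36 ∥ 01.
Inner hash: even-index sum = 275 mod 256 = 19; odd-index sum = 284 mod 256 = 28 → 13 1c.
Outer input = (K'⊕opad) ∥ inner = cd 8f 5c 5c 5c ∥ 13 1c.
Outer hash (tag): even-index sum = 417 mod 256 = 161; odd-index sum = 254 mod 256 = 254 → a1 fe.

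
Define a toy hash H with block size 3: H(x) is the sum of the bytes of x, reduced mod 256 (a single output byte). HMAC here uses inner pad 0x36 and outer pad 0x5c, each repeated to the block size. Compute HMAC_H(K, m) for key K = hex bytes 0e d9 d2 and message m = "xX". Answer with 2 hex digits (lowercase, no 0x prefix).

40

Key hex bytes 0e d9 d2 is exactly B = 3 bytes: K' = 0e d9 d2.
K' ⊕ ipad = 38 ef e4.  K' ⊕ opad = 52 85 8e.
Inner input = (K'⊕ipad) ∥ m = 38 ef e4 ∥ 78 58.
Inner hash: sum = 56+239+228+120+88 = 731; mod 256 = 219 → db.
Outer input = (K'⊕opad) ∥ inner = 52 85 8e ∥ db.
Outer hash (tag): sum = 82+133+142+219 = 576; mod 256 = 64 → 40.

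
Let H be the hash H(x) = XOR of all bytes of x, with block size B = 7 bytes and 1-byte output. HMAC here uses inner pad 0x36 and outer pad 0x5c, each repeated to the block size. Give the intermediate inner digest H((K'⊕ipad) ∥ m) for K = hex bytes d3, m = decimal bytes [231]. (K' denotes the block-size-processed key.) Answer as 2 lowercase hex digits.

02

Key hex bytes d3 is 1 byte ≤ B = 7; zero-pad to 7 bytes: K' = d3 00 00 00 00 00 00.
K' ⊕ ipad = e5 36 36 36 36 36 36.
Inner input = e5 36 36 36 36 36 36 ∥ e7.
Inner hash: XOR e5⊕36⊕36⊕36⊕36⊕36⊕36⊕e7 = 02.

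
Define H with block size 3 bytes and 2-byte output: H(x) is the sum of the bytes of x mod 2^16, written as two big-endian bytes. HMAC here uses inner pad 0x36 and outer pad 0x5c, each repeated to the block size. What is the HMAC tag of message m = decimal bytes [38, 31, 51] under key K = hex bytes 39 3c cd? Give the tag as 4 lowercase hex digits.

Key hex bytes 39 3c cd is exactly B = 3 bytes: K' = 39 3c cd.
K' ⊕ ipad = 0f 0a fb.  K' ⊕ opad = 65 60 91.
Inner input = (K'⊕ipad) ∥ m = 0f 0a fb ∥ 26 1f 33.
Inner hash: sum = 15+10+251+38+31+51 = 396 → 01 8c.
Outer input = (K'⊕opad) ∥ inner = 65 60 91 ∥ 01 8c.
Outer hash (tag): sum = 101+96+145+1+140 = 483 → 01 e3.

01e3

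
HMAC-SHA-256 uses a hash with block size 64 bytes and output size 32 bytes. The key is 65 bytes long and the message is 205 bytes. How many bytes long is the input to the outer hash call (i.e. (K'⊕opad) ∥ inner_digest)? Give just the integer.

96

Key is 65 > 64 bytes, so it is hashed to 32 bytes then zero-padded to 64: |K'| = 64.
Outer input = (K'⊕opad) ∥ H(inner) → 64 + 32 = 96 bytes.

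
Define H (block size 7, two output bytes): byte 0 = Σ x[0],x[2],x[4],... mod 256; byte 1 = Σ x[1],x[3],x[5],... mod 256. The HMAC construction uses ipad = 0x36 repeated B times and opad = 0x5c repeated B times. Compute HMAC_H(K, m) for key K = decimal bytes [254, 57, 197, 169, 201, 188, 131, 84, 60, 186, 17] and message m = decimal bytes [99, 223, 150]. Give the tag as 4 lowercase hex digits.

Key decimal bytes [254, 57, 197, 169, 201, 188, 131, 84, 60, 186, 17] = fe 39 c5 a9 c9 bc 83 54 3c ba 11 is 11 bytes > B = 7, so hash it first: H(key) = 5c ac, then zero-pad to 7 bytes: K' = 5c ac 00 00 00 00 00.
K' ⊕ ipad = 6a 9a 36 36 36 36 36.  K' ⊕ opad = 00 f0 5c 5c 5c 5c 5c.
Inner input = (K'⊕ipad) ∥ m = 6a 9a 36 36 36 36 36 ∥ 63 df 96.
Inner hash: even-index sum = 491 mod 256 = 235; odd-index sum = 511 mod 256 = 255 → eb ff.
Outer input = (K'⊕opad) ∥ inner = 00 f0 5c 5c 5c 5c 5c ∥ eb ff.
Outer hash (tag): even-index sum = 531 mod 256 = 19; odd-index sum = 659 mod 256 = 147 → 13 93.

1393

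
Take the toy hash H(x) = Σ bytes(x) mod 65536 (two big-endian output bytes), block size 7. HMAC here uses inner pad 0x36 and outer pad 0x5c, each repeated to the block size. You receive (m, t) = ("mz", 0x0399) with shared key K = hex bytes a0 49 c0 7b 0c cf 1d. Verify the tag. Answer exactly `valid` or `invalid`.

Key hex bytes a0 49 c0 7b 0c cf 1d is exactly B = 7 bytes: K' = a0 49 c0 7b 0c cf 1d.
K' ⊕ ipad = 96 7f f6 4d 3a f9 2b; K' ⊕ opad = fc 15 9c 27 50 93 41.
Inner hash: sum = 150+127+246+77+58+249+43+109+122 = 1181 → 04 9d.
Outer hash (recomputed tag): sum = 252+21+156+39+80+147+65+4+157 = 921 → 03 99.
Recomputed tag = 0399; claimed = 0399 → match.

valid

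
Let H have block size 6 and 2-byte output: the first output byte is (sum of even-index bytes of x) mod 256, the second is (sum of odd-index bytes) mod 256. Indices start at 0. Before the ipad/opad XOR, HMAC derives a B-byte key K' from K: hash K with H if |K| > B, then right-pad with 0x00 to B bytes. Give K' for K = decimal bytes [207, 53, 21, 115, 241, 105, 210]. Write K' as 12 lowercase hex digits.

|K| = 7 > B = 6, so first hash the key.
H(K): even-index sum = 679 mod 256 = 167; odd-index sum = 273 mod 256 = 17 → a7 11.
Zero-pad H(K) = a7 11 to 6 bytes: K' = a7 11 00 00 00 00.

a71100000000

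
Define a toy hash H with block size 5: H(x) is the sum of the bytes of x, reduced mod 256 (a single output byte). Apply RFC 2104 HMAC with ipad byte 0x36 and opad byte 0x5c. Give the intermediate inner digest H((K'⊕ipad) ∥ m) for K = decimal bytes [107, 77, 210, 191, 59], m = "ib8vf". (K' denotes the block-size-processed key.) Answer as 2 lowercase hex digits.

31

Key decimal bytes [107, 77, 210, 191, 59] = 6b 4d d2 bf 3b is exactly B = 5 bytes: K' = 6b 4d d2 bf 3b.
K' ⊕ ipad = 5d 7b e4 89 0d.
Inner input = 5d 7b e4 89 0d ∥ 69 62 38 76 66.
Inner hash: sum = 93+123+228+137+13+105+98+56+118+102 = 1073; mod 256 = 49 → 31.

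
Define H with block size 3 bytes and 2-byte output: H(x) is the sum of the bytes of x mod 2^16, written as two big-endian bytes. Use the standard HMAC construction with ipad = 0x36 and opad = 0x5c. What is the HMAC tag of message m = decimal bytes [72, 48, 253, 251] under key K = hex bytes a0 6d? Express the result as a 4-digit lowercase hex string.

Key hex bytes a0 6d is 2 bytes ≤ B = 3; zero-pad to 3 bytes: K' = a0 6d 00.
K' ⊕ ipad = 96 5b 36.  K' ⊕ opad = fc 31 5c.
Inner input = (K'⊕ipad) ∥ m = 96 5b 36 ∥ 48 30 fd fb.
Inner hash: sum = 150+91+54+72+48+253+251 = 919 → 03 97.
Outer input = (K'⊕opad) ∥ inner = fc 31 5c ∥ 03 97.
Outer hash (tag): sum = 252+49+92+3+151 = 547 → 02 23.

0223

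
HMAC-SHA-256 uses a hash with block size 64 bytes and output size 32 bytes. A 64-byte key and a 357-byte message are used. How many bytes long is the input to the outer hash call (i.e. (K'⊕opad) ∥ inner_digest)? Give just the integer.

96

Key is 64 ≤ 64 bytes, zero-padded: |K'| = 64.
Outer input = (K'⊕opad) ∥ H(inner) → 64 + 32 = 96 bytes.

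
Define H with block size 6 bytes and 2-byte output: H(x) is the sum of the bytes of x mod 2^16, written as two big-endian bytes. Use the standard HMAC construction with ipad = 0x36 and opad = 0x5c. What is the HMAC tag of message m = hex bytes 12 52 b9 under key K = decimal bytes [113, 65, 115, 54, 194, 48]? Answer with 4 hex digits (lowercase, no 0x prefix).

Key decimal bytes [113, 65, 115, 54, 194, 48] = 71 41 73 36 c2 30 is exactly B = 6 bytes: K' = 71 41 73 36 c2 30.
K' ⊕ ipad = 47 77 45 00 f4 06.  K' ⊕ opad = 2d 1d 2f 6a 9e 6c.
Inner input = (K'⊕ipad) ∥ m = 47 77 45 00 f4 06 ∥ 12 52 b9.
Inner hash: sum = 71+119+69+0+244+6+18+82+185 = 794 → 03 1a.
Outer input = (K'⊕opad) ∥ inner = 2d 1d 2f 6a 9e 6c ∥ 03 1a.
Outer hash (tag): sum = 45+29+47+106+158+108+3+26 = 522 → 02 0a.

020a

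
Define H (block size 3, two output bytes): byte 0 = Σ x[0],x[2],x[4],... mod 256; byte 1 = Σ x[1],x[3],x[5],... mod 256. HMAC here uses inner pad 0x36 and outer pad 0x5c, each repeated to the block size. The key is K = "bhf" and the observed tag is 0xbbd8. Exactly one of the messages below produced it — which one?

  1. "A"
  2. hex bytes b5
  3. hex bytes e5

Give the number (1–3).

3

Key "bhf" = 62 68 66 is exactly B = 3 bytes: K' = 62 68 66.
K' ⊕ ipad = 54 5e 50; K' ⊕ opad = 3e 34 3a.
m1: inner = H(54 5e 50 41) = a4 9f; tag = H(3e 34 3a a4 9f) = 17d8
m2: inner = H(54 5e 50 b5) = a4 13; tag = H(3e 34 3a a4 13) = 8bd8
m3: inner = H(54 5e 50 e5) = a4 43; tag = H(3e 34 3a a4 43) = bbd8 ← matches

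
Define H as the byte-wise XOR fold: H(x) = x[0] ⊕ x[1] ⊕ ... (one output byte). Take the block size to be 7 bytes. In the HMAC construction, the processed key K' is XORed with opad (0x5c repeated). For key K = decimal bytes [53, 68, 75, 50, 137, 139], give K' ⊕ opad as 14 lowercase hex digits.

Key decimal bytes [53, 68, 75, 50, 137, 139] = 35 44 4b 32 89 8b is 6 bytes ≤ B = 7; zero-pad to 7 bytes: K' = 35 44 4b 32 89 8b 00.
XOR each byte with 0x5c: 35⊕5c=69, 44⊕5c=18, 4b⊕5c=17, 32⊕5c=6e, 89⊕5c=d5, 8b⊕5c=d7, 00⊕5c=5c.

6918176ed5d75c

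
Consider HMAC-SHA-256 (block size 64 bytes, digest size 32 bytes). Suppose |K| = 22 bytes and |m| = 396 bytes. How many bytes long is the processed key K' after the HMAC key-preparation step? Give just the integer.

Key is 22 ≤ 64 bytes, zero-padded: |K'| = 64.

64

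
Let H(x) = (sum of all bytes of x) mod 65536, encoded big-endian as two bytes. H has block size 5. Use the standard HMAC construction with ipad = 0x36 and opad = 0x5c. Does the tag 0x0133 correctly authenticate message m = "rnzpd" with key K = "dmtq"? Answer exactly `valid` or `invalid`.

Key "dmtq" = 64 6d 74 71 is 4 bytes ≤ B = 5; zero-pad to 5 bytes: K' = 64 6d 74 71 00.
K' ⊕ ipad = 52 5b 42 47 36; K' ⊕ opad = 38 31 28 2d 5c.
Inner hash: sum = 82+91+66+71+54+114+110+122+112+100 = 922 → 03 9a.
Outer hash (recomputed tag): sum = 56+49+40+45+92+3+154 = 439 → 01 b7.
Recomputed tag = 01b7; claimed = 0133 → mismatch.

invalid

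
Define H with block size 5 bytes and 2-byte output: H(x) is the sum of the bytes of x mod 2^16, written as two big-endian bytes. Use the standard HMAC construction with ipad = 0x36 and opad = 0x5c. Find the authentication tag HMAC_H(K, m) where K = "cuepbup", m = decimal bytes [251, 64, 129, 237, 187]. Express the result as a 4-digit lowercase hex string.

Key "cuepbup" = 63 75 65 70 62 75 70 is 7 bytes > B = 5, so hash it first: H(key) = 02 f4, then zero-pad to 5 bytes: K' = 02 f4 00 00 00.
K' ⊕ ipad = 34 c2 36 36 36.  K' ⊕ opad = 5e a8 5c 5c 5c.
Inner input = (K'⊕ipad) ∥ m = 34 c2 36 36 36 ∥ fb 40 81 ed bb.
Inner hash: sum = 52+194+54+54+54+251+64+129+237+187 = 1276 → 04 fc.
Outer input = (K'⊕opad) ∥ inner = 5e a8 5c 5c 5c ∥ 04 fc.
Outer hash (tag): sum = 94+168+92+92+92+4+252 = 794 → 03 1a.

031a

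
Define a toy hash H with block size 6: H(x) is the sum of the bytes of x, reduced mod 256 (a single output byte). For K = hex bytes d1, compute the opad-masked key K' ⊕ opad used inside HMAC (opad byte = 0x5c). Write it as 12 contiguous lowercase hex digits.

8d5c5c5c5c5c

Key hex bytes d1 is 1 byte ≤ B = 6; zero-pad to 6 bytes: K' = d1 00 00 00 00 00.
XOR each byte with 0x5c: d1⊕5c=8d, 00⊕5c=5c, 00⊕5c=5c, 00⊕5c=5c, 00⊕5c=5c, 00⊕5c=5c.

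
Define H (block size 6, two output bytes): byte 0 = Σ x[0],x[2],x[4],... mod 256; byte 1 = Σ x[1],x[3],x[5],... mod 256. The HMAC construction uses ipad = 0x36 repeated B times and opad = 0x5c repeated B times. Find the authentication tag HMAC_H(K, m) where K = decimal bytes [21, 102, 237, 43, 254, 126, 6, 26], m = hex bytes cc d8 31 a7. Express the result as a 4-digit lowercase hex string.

ab37

Key decimal bytes [21, 102, 237, 43, 254, 126, 6, 26] = 15 66 ed 2b fe 7e 06 1a is 8 bytes > B = 6, so hash it first: H(key) = 06 29, then zero-pad to 6 bytes: K' = 06 29 00 00 00 00.
K' ⊕ ipad = 30 1f 36 36 36 36.  K' ⊕ opad = 5a 75 5c 5c 5c 5c.
Inner input = (K'⊕ipad) ∥ m = 30 1f 36 36 36 36 ∥ cc d8 31 a7.
Inner hash: even-index sum = 409 mod 256 = 153; odd-index sum = 522 mod 256 = 10 → 99 0a.
Outer input = (K'⊕opad) ∥ inner = 5a 75 5c 5c 5c 5c ∥ 99 0a.
Outer hash (tag): even-index sum = 427 mod 256 = 171; odd-index sum = 311 mod 256 = 55 → ab 37.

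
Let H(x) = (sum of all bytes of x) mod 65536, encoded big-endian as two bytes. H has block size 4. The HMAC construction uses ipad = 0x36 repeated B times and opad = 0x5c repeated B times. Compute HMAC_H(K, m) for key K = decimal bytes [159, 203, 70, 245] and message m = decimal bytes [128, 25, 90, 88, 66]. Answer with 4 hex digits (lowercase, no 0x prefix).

0287

Key decimal bytes [159, 203, 70, 245] = 9f cb 46 f5 is exactly B = 4 bytes: K' = 9f cb 46 f5.
K' ⊕ ipad = a9 fd 70 c3.  K' ⊕ opad = c3 97 1a a9.
Inner input = (K'⊕ipad) ∥ m = a9 fd 70 c3 ∥ 80 19 5a 58 42.
Inner hash: sum = 169+253+112+195+128+25+90+88+66 = 1126 → 04 66.
Outer input = (K'⊕opad) ∥ inner = c3 97 1a a9 ∥ 04 66.
Outer hash (tag): sum = 195+151+26+169+4+102 = 647 → 02 87.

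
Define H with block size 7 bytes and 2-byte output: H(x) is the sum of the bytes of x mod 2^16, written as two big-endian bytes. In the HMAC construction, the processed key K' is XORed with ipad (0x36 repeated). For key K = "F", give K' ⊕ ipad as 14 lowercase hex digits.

70363636363636

Key "F" = 46 is 1 byte ≤ B = 7; zero-pad to 7 bytes: K' = 46 00 00 00 00 00 00.
XOR each byte with 0x36: 46⊕36=70, 00⊕36=36, 00⊕36=36, 00⊕36=36, 00⊕36=36, 00⊕36=36, 00⊕36=36.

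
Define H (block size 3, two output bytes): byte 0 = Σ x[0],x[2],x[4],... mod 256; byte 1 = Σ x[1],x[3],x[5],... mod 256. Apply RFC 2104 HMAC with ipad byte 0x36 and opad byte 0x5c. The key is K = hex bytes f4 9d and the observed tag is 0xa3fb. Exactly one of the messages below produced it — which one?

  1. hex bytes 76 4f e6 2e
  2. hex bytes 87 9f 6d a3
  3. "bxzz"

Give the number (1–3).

Key hex bytes f4 9d is 2 bytes ≤ B = 3; zero-pad to 3 bytes: K' = f4 9d 00.
K' ⊕ ipad = c2 ab 36; K' ⊕ opad = a8 c1 5c.
m1: inner = H(c2 ab 36 76 4f e6 2e) = 75 07; tag = H(a8 c1 5c 75 07) = 0b36
m2: inner = H(c2 ab 36 87 9f 6d a3) = 3a 9f; tag = H(a8 c1 5c 3a 9f) = a3fb ← matches
m3: inner = H(c2 ab 36 62 78 7a 7a) = ea 87; tag = H(a8 c1 5c ea 87) = 8bab

2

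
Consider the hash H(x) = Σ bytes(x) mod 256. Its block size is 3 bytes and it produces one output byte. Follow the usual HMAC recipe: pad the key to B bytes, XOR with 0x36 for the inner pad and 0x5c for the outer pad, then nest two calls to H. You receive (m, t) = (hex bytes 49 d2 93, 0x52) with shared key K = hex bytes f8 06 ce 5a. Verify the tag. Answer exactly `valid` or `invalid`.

invalid

Key hex bytes f8 06 ce 5a is 4 bytes > B = 3, so hash it first: H(key) = 26, then zero-pad to 3 bytes: K' = 26 00 00.
K' ⊕ ipad = 10 36 36; K' ⊕ opad = 7a 5c 5c.
Inner hash: sum = 16+54+54+73+210+147 = 554; mod 256 = 42 → 2a.
Outer hash (recomputed tag): sum = 122+92+92+42 = 348; mod 256 = 92 → 5c.
Recomputed tag = 5c; claimed = 52 → mismatch.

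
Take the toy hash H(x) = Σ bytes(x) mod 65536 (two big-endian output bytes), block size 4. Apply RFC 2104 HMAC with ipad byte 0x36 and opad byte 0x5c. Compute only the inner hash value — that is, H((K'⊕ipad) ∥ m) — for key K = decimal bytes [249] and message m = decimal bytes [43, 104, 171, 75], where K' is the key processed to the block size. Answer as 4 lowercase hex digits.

Key decimal bytes [249] = f9 is 1 byte ≤ B = 4; zero-pad to 4 bytes: K' = f9 00 00 00.
K' ⊕ ipad = cf 36 36 36.
Inner input = cf 36 36 36 ∥ 2b 68 ab 4b.
Inner hash: sum = 207+54+54+54+43+104+171+75 = 762 → 02 fa.

02fa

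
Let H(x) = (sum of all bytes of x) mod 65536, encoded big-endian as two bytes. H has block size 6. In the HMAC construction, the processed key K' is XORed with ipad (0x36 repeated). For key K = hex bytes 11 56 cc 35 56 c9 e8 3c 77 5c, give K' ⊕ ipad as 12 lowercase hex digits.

Key hex bytes 11 56 cc 35 56 c9 e8 3c 77 5c is 10 bytes > B = 6, so hash it first: H(key) = 04 7e, then zero-pad to 6 bytes: K' = 04 7e 00 00 00 00.
XOR each byte with 0x36: 04⊕36=32, 7e⊕36=48, 00⊕36=36, 00⊕36=36, 00⊕36=36, 00⊕36=36.

324836363636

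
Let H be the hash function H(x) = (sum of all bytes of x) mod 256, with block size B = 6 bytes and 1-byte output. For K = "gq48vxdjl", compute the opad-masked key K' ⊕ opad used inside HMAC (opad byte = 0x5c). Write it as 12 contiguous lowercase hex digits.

Key "gq48vxdjl" = 67 71 34 38 76 78 64 6a 6c is 9 bytes > B = 6, so hash it first: H(key) = 6c, then zero-pad to 6 bytes: K' = 6c 00 00 00 00 00.
XOR each byte with 0x5c: 6c⊕5c=30, 00⊕5c=5c, 00⊕5c=5c, 00⊕5c=5c, 00⊕5c=5c, 00⊕5c=5c.

305c5c5c5c5c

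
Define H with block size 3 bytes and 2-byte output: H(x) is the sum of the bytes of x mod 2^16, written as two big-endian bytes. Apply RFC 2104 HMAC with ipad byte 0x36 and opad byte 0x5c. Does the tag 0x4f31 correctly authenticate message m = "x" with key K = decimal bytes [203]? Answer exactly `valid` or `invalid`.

Key decimal bytes [203] = cb is 1 byte ≤ B = 3; zero-pad to 3 bytes: K' = cb 00 00.
K' ⊕ ipad = fd 36 36; K' ⊕ opad = 97 5c 5c.
Inner hash: sum = 253+54+54+120 = 481 → 01 e1.
Outer hash (recomputed tag): sum = 151+92+92+1+225 = 561 → 02 31.
Recomputed tag = 0231; claimed = 4f31 → mismatch.

invalid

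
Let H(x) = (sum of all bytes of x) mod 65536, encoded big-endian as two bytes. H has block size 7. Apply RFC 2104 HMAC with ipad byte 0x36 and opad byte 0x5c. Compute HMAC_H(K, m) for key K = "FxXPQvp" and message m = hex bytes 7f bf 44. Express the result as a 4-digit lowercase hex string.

Key "FxXPQvp" = 46 78 58 50 51 76 70 is exactly B = 7 bytes: K' = 46 78 58 50 51 76 70.
K' ⊕ ipad = 70 4e 6e 66 67 40 46.  K' ⊕ opad = 1a 24 04 0c 0d 2a 2c.
Inner input = (K'⊕ipad) ∥ m = 70 4e 6e 66 67 40 46 ∥ 7f bf 44.
Inner hash: sum = 112+78+110+102+103+64+70+127+191+68 = 1025 → 04 01.
Outer input = (K'⊕opad) ∥ inner = 1a 24 04 0c 0d 2a 2c ∥ 04 01.
Outer hash (tag): sum = 26+36+4+12+13+42+44+4+1 = 182 → 00 b6.

00b6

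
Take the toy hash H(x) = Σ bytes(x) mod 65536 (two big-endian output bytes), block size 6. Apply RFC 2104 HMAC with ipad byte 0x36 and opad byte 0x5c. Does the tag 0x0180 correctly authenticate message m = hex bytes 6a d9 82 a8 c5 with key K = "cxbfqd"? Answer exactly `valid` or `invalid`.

Key "cxbfqd" = 63 78 62 66 71 64 is exactly B = 6 bytes: K' = 63 78 62 66 71 64.
K' ⊕ ipad = 55 4e 54 50 47 52; K' ⊕ opad = 3f 24 3e 3a 2d 38.
Inner hash: sum = 85+78+84+80+71+82+106+217+130+168+197 = 1298 → 05 12.
Outer hash (recomputed tag): sum = 63+36+62+58+45+56+5+18 = 343 → 01 57.
Recomputed tag = 0157; claimed = 0180 → mismatch.

invalid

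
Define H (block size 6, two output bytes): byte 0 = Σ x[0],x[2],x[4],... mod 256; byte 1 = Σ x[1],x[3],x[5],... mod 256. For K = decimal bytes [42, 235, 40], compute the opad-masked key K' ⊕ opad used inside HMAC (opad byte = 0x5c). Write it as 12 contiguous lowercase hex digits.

Key decimal bytes [42, 235, 40] = 2a eb 28 is 3 bytes ≤ B = 6; zero-pad to 6 bytes: K' = 2a eb 28 00 00 00.
XOR each byte with 0x5c: 2a⊕5c=76, eb⊕5c=b7, 28⊕5c=74, 00⊕5c=5c, 00⊕5c=5c, 00⊕5c=5c.

76b7745c5c5c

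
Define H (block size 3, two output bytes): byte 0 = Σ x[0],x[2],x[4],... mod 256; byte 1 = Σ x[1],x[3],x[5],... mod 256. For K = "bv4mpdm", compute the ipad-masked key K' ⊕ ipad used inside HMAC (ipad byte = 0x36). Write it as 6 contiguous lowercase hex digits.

457136

Key "bv4mpdm" = 62 76 34 6d 70 64 6d is 7 bytes > B = 3, so hash it first: H(key) = 73 47, then zero-pad to 3 bytes: K' = 73 47 00.
XOR each byte with 0x36: 73⊕36=45, 47⊕36=71, 00⊕36=36.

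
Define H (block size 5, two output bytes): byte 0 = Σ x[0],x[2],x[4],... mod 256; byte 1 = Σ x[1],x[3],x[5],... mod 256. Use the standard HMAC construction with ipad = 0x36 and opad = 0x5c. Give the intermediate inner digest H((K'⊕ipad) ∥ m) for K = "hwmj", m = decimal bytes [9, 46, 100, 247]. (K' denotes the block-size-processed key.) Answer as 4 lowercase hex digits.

Key "hwmj" = 68 77 6d 6a is 4 bytes ≤ B = 5; zero-pad to 5 bytes: K' = 68 77 6d 6a 00.
K' ⊕ ipad = 5e 41 5b 5c 36.
Inner input = 5e 41 5b 5c 36 ∥ 09 2e 64 f7.
Inner hash: even-index sum = 532 mod 256 = 20; odd-index sum = 266 mod 256 = 10 → 14 0a.

140a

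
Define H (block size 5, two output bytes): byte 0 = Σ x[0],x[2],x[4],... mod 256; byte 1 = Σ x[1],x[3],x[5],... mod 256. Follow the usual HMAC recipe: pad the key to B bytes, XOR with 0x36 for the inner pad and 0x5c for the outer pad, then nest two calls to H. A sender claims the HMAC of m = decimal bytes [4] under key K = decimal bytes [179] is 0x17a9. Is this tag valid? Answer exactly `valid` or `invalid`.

valid

Key decimal bytes [179] = b3 is 1 byte ≤ B = 5; zero-pad to 5 bytes: K' = b3 00 00 00 00.
K' ⊕ ipad = 85 36 36 36 36; K' ⊕ opad = ef 5c 5c 5c 5c.
Inner hash: even-index sum = 241 mod 256 = 241; odd-index sum = 112 mod 256 = 112 → f1 70.
Outer hash (recomputed tag): even-index sum = 535 mod 256 = 23; odd-index sum = 425 mod 256 = 169 → 17 a9.
Recomputed tag = 17a9; claimed = 17a9 → match.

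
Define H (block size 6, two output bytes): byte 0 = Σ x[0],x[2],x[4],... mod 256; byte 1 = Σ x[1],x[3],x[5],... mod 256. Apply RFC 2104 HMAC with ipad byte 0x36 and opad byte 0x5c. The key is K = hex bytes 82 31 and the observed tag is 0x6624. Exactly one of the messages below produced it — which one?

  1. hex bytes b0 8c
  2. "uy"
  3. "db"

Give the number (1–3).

1

Key hex bytes 82 31 is 2 bytes ≤ B = 6; zero-pad to 6 bytes: K' = 82 31 00 00 00 00.
K' ⊕ ipad = b4 07 36 36 36 36; K' ⊕ opad = de 6d 5c 5c 5c 5c.
m1: inner = H(b4 07 36 36 36 36 b0 8c) = d0 ff; tag = H(de 6d 5c 5c 5c 5c d0 ff) = 6624 ← matches
m2: inner = H(b4 07 36 36 36 36 75 79) = 95 ec; tag = H(de 6d 5c 5c 5c 5c 95 ec) = 2b11
m3: inner = H(b4 07 36 36 36 36 64 62) = 84 d5; tag = H(de 6d 5c 5c 5c 5c 84 d5) = 1afa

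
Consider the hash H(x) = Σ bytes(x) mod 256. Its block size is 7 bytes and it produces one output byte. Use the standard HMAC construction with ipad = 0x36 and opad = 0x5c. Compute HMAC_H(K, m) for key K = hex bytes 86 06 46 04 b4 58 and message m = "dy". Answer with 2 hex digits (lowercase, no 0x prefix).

73

Key hex bytes 86 06 46 04 b4 58 is 6 bytes ≤ B = 7; zero-pad to 7 bytes: K' = 86 06 46 04 b4 58 00.
K' ⊕ ipad = b0 30 70 32 82 6e 36.  K' ⊕ opad = da 5a 1a 58 e8 04 5c.
Inner input = (K'⊕ipad) ∥ m = b0 30 70 32 82 6e 36 ∥ 64 79.
Inner hash: sum = 176+48+112+50+130+110+54+100+121 = 901; mod 256 = 133 → 85.
Outer input = (K'⊕opad) ∥ inner = da 5a 1a 58 e8 04 5c ∥ 85.
Outer hash (tag): sum = 218+90+26+88+232+4+92+133 = 883; mod 256 = 115 → 73.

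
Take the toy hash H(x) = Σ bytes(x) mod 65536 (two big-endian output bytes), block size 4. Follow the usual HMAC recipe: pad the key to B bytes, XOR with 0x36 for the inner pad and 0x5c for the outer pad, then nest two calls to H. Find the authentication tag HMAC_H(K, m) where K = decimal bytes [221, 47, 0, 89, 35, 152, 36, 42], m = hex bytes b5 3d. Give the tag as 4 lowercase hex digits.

0233

Key decimal bytes [221, 47, 0, 89, 35, 152, 36, 42] = dd 2f 00 59 23 98 24 2a is 8 bytes > B = 4, so hash it first: H(key) = 02 6e, then zero-pad to 4 bytes: K' = 02 6e 00 00.
K' ⊕ ipad = 34 58 36 36.  K' ⊕ opad = 5e 32 5c 5c.
Inner input = (K'⊕ipad) ∥ m = 34 58 36 36 ∥ b5 3d.
Inner hash: sum = 52+88+54+54+181+61 = 490 → 01 ea.
Outer input = (K'⊕opad) ∥ inner = 5e 32 5c 5c ∥ 01 ea.
Outer hash (tag): sum = 94+50+92+92+1+234 = 563 → 02 33.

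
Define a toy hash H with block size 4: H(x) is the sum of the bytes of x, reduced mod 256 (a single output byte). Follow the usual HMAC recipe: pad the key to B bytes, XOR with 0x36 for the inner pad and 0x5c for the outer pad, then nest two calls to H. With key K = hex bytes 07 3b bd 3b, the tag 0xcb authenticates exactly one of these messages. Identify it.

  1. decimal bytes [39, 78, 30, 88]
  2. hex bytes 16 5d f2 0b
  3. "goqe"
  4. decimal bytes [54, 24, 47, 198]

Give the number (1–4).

1

Key hex bytes 07 3b bd 3b is exactly B = 4 bytes: K' = 07 3b bd 3b.
K' ⊕ ipad = 31 0d 8b 0d; K' ⊕ opad = 5b 67 e1 67.
m1: inner = H(31 0d 8b 0d 27 4e 1e 58) = c1; tag = H(5b 67 e1 67 c1) = cb ← matches
m2: inner = H(31 0d 8b 0d 16 5d f2 0b) = 46; tag = H(5b 67 e1 67 46) = 50
m3: inner = H(31 0d 8b 0d 67 6f 71 65) = 82; tag = H(5b 67 e1 67 82) = 8c
m4: inner = H(31 0d 8b 0d 36 18 2f c6) = 19; tag = H(5b 67 e1 67 19) = 23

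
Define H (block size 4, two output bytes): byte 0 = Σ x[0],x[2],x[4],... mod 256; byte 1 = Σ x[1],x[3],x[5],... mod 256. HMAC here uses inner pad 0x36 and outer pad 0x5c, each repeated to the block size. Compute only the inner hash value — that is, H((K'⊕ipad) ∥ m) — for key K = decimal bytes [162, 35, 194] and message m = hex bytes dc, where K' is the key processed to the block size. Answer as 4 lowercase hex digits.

Key decimal bytes [162, 35, 194] = a2 23 c2 is 3 bytes ≤ B = 4; zero-pad to 4 bytes: K' = a2 23 c2 00.
K' ⊕ ipad = 94 15 f4 36.
Inner input = 94 15 f4 36 ∥ dc.
Inner hash: even-index sum = 612 mod 256 = 100; odd-index sum = 75 mod 256 = 75 → 64 4b.

644b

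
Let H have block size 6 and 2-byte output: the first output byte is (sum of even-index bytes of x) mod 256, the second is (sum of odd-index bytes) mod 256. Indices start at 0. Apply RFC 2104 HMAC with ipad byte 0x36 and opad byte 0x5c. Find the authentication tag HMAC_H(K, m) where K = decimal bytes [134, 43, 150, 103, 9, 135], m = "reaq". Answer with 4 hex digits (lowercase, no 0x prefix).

5b82

Key decimal bytes [134, 43, 150, 103, 9, 135] = 86 2b 96 67 09 87 is exactly B = 6 bytes: K' = 86 2b 96 67 09 87.
K' ⊕ ipad = b0 1d a0 51 3f b1.  K' ⊕ opad = da 77 ca 3b 55 db.
Inner input = (K'⊕ipad) ∥ m = b0 1d a0 51 3f b1 ∥ 72 65 61 71.
Inner hash: even-index sum = 610 mod 256 = 98; odd-index sum = 501 mod 256 = 245 → 62 f5.
Outer input = (K'⊕opad) ∥ inner = da 77 ca 3b 55 db ∥ 62 f5.
Outer hash (tag): even-index sum = 603 mod 256 = 91; odd-index sum = 642 mod 256 = 130 → 5b 82.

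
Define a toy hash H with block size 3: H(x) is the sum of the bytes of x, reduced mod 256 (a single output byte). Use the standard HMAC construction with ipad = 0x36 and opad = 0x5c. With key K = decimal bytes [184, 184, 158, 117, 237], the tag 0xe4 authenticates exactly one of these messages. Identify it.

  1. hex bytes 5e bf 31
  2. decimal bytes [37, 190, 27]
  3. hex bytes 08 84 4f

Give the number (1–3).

Key decimal bytes [184, 184, 158, 117, 237] = b8 b8 9e 75 ed is 5 bytes > B = 3, so hash it first: H(key) = 70, then zero-pad to 3 bytes: K' = 70 00 00.
K' ⊕ ipad = 46 36 36; K' ⊕ opad = 2c 5c 5c.
m1: inner = H(46 36 36 5e bf 31) = 00; tag = H(2c 5c 5c 00) = e4 ← matches
m2: inner = H(46 36 36 25 be 1b) = b0; tag = H(2c 5c 5c b0) = 94
m3: inner = H(46 36 36 08 84 4f) = 8d; tag = H(2c 5c 5c 8d) = 71

1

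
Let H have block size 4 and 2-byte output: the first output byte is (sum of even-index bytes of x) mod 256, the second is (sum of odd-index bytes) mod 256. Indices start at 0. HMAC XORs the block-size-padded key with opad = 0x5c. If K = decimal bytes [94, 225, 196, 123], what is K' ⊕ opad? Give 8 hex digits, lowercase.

02bd9827

Key decimal bytes [94, 225, 196, 123] = 5e e1 c4 7b is exactly B = 4 bytes: K' = 5e e1 c4 7b.
XOR each byte with 0x5c: 5e⊕5c=02, e1⊕5c=bd, c4⊕5c=98, 7b⊕5c=27.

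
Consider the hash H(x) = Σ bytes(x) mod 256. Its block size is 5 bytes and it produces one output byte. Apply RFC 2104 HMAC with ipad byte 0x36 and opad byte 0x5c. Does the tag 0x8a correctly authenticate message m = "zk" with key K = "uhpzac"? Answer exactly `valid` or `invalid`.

Key "uhpzac" = 75 68 70 7a 61 63 is 6 bytes > B = 5, so hash it first: H(key) = 8b, then zero-pad to 5 bytes: K' = 8b 00 00 00 00.
K' ⊕ ipad = bd 36 36 36 36; K' ⊕ opad = d7 5c 5c 5c 5c.
Inner hash: sum = 189+54+54+54+54+122+107 = 634; mod 256 = 122 → 7a.
Outer hash (recomputed tag): sum = 215+92+92+92+92+122 = 705; mod 256 = 193 → c1.
Recomputed tag = c1; claimed = 8a → mismatch.

invalid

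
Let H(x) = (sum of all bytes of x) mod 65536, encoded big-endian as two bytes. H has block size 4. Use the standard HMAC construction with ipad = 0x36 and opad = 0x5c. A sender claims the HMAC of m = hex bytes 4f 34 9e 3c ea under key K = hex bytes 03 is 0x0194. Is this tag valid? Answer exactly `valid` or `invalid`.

Key hex bytes 03 is 1 byte ≤ B = 4; zero-pad to 4 bytes: K' = 03 00 00 00.
K' ⊕ ipad = 35 36 36 36; K' ⊕ opad = 5f 5c 5c 5c.
Inner hash: sum = 53+54+54+54+79+52+158+60+234 = 798 → 03 1e.
Outer hash (recomputed tag): sum = 95+92+92+92+3+30 = 404 → 01 94.
Recomputed tag = 0194; claimed = 0194 → match.

valid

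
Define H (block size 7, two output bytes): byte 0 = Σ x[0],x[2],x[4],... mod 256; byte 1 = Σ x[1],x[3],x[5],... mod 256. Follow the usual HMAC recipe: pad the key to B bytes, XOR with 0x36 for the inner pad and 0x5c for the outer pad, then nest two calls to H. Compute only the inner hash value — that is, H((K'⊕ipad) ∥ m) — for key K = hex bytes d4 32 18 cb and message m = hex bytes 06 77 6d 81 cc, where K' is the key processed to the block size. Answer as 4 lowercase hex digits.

7476

Key hex bytes d4 32 18 cb is 4 bytes ≤ B = 7; zero-pad to 7 bytes: K' = d4 32 18 cb 00 00 00.
K' ⊕ ipad = e2 04 2e fd 36 36 36.
Inner input = e2 04 2e fd 36 36 36 ∥ 06 77 6d 81 cc.
Inner hash: even-index sum = 628 mod 256 = 116; odd-index sum = 630 mod 256 = 118 → 74 76.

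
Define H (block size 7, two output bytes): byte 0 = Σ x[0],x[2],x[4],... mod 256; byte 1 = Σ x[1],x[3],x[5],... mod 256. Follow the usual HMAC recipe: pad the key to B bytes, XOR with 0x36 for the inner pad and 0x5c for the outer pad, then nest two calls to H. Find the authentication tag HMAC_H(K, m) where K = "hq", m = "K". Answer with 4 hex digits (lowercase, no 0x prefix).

Key "hq" = 68 71 is 2 bytes ≤ B = 7; zero-pad to 7 bytes: K' = 68 71 00 00 00 00 00.
K' ⊕ ipad = 5e 47 36 36 36 36 36.  K' ⊕ opad = 34 2d 5c 5c 5c 5c 5c.
Inner input = (K'⊕ipad) ∥ m = 5e 47 36 36 36 36 36 ∥ 4b.
Inner hash: even-index sum = 256 mod 256 = 0; odd-index sum = 254 mod 256 = 254 → 00 fe.
Outer input = (K'⊕opad) ∥ inner = 34 2d 5c 5c 5c 5c 5c ∥ 00 fe.
Outer hash (tag): even-index sum = 582 mod 256 = 70; odd-index sum = 229 mod 256 = 229 → 46 e5.

46e5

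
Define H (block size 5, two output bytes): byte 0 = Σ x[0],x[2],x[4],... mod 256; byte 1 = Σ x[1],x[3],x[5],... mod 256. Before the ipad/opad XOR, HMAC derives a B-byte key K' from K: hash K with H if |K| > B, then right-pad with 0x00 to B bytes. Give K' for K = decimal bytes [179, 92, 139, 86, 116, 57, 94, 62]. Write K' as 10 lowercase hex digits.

1029000000

|K| = 8 > B = 5, so first hash the key.
H(K): even-index sum = 528 mod 256 = 16; odd-index sum = 297 mod 256 = 41 → 10 29.
Zero-pad H(K) = 10 29 to 5 bytes: K' = 10 29 00 00 00.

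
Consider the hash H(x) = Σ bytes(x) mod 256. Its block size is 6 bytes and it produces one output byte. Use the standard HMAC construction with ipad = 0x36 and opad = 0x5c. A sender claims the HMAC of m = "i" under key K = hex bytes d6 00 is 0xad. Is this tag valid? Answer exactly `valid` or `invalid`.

valid

Key hex bytes d6 00 is 2 bytes ≤ B = 6; zero-pad to 6 bytes: K' = d6 00 00 00 00 00.
K' ⊕ ipad = e0 36 36 36 36 36; K' ⊕ opad = 8a 5c 5c 5c 5c 5c.
Inner hash: sum = 224+54+54+54+54+54+105 = 599; mod 256 = 87 → 57.
Outer hash (recomputed tag): sum = 138+92+92+92+92+92+87 = 685; mod 256 = 173 → ad.
Recomputed tag = ad; claimed = ad → match.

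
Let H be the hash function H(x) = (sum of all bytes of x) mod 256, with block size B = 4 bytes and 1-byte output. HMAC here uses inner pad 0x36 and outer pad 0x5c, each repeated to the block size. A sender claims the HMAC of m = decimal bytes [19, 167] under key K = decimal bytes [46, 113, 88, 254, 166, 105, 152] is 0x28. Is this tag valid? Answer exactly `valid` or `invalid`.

Key decimal bytes [46, 113, 88, 254, 166, 105, 152] = 2e 71 58 fe a6 69 98 is 7 bytes > B = 4, so hash it first: H(key) = 9c, then zero-pad to 4 bytes: K' = 9c 00 00 00.
K' ⊕ ipad = aa 36 36 36; K' ⊕ opad = c0 5c 5c 5c.
Inner hash: sum = 170+54+54+54+19+167 = 518; mod 256 = 6 → 06.
Outer hash (recomputed tag): sum = 192+92+92+92+6 = 474; mod 256 = 218 → da.
Recomputed tag = da; claimed = 28 → mismatch.

invalid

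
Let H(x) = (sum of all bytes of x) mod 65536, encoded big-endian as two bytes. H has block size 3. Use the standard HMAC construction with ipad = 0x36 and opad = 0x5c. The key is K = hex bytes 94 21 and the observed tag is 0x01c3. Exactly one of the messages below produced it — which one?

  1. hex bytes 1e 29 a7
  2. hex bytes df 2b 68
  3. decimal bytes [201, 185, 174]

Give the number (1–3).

3

Key hex bytes 94 21 is 2 bytes ≤ B = 3; zero-pad to 3 bytes: K' = 94 21 00.
K' ⊕ ipad = a2 17 36; K' ⊕ opad = c8 7d 5c.
m1: inner = H(a2 17 36 1e 29 a7) = 01 dd; tag = H(c8 7d 5c 01 dd) = 027f
m2: inner = H(a2 17 36 df 2b 68) = 02 61; tag = H(c8 7d 5c 02 61) = 0204
m3: inner = H(a2 17 36 c9 b9 ae) = 03 1f; tag = H(c8 7d 5c 03 1f) = 01c3 ← matches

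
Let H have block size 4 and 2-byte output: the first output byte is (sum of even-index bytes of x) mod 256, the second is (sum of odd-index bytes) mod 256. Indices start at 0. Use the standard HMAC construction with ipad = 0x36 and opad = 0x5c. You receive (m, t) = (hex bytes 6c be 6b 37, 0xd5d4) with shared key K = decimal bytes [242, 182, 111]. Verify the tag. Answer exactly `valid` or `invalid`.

Key decimal bytes [242, 182, 111] = f2 b6 6f is 3 bytes ≤ B = 4; zero-pad to 4 bytes: K' = f2 b6 6f 00.
K' ⊕ ipad = c4 80 59 36; K' ⊕ opad = ae ea 33 5c.
Inner hash: even-index sum = 500 mod 256 = 244; odd-index sum = 427 mod 256 = 171 → f4 ab.
Outer hash (recomputed tag): even-index sum = 469 mod 256 = 213; odd-index sum = 497 mod 256 = 241 → d5 f1.
Recomputed tag = d5f1; claimed = d5d4 → mismatch.

invalid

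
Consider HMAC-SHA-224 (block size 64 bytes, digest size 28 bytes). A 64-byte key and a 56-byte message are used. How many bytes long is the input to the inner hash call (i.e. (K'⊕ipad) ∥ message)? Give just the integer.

Key is 64 ≤ 64 bytes, zero-padded: |K'| = 64.
Inner input = (K'⊕ipad) ∥ m → 64 + 56 = 120 bytes.

120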